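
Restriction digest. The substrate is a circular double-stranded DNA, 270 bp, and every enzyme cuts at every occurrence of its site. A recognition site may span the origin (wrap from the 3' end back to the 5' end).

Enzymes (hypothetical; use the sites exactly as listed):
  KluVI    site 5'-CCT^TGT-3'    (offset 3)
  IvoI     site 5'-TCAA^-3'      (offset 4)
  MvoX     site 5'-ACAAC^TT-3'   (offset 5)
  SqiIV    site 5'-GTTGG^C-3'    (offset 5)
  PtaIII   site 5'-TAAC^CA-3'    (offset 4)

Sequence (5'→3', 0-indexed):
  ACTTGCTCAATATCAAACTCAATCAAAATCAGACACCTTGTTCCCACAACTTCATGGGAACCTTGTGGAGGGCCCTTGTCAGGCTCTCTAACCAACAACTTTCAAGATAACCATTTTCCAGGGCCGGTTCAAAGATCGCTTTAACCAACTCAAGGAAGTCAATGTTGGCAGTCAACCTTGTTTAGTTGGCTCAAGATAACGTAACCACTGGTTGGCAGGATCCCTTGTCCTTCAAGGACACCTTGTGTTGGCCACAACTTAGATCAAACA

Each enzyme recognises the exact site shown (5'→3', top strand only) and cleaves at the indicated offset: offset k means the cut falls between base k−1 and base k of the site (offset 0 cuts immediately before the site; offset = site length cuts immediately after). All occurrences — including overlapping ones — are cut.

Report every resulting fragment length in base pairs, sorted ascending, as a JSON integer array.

[3,4,5,5,6,6,6,6,6,7,7,7,8,8,8,8,9,9,10,10,10,11,11,12,12,13,13,13,16,21]

Scan for sites:
  KluVI CCTTGT/3: at [35, 60, 73, 175, 222, 240] ⇒ [38, 63, 76, 178, 225, 243]
  IvoI TCAA/4: at [6, 12, 18, 22, 101, 128, 149, 158, 171, 190, 231, 263] ⇒ [10, 16, 22, 26, 105, 132, 153, 162, 175, 194, 235, 267]
  MvoX ACAACTT/5: at [45, 94, 253, 267] ⇒ [2, 50, 99, 258]
  SqiIV GTTGGC/5: at [163, 184, 210, 246] ⇒ [168, 189, 215, 251]
  PtaIII TAACCA/4: at [88, 107, 141, 201] ⇒ [92, 111, 145, 205]

Pooled cuts: [2, 10, 16, 22, 26, 38, 50, 63, 76, 92, 99, 105, 111, 132, 145, 153, 162, 168, 175, 178, 189, 194, 205, 215, 225, 235, 243, 251, 258, 267]

Fragment lengths:
  2→10: 8 bp
  10→16: 6 bp
  16→22: 6 bp
  22→26: 4 bp
  26→38: 12 bp
  38→50: 12 bp
  50→63: 13 bp
  63→76: 13 bp
  76→92: 16 bp
  92→99: 7 bp
  99→105: 6 bp
  105→111: 6 bp
  111→132: 21 bp
  132→145: 13 bp
  145→153: 8 bp
  153→162: 9 bp
  162→168: 6 bp
  168→175: 7 bp
  175→178: 3 bp
  178→189: 11 bp
  189→194: 5 bp
  194→205: 11 bp
  205→215: 10 bp
  215→225: 10 bp
  225→235: 10 bp
  235→243: 8 bp
  243→251: 8 bp
  251→258: 7 bp
  258→267: 9 bp
  267→2 (wrap): 270-267+2 = 5 bp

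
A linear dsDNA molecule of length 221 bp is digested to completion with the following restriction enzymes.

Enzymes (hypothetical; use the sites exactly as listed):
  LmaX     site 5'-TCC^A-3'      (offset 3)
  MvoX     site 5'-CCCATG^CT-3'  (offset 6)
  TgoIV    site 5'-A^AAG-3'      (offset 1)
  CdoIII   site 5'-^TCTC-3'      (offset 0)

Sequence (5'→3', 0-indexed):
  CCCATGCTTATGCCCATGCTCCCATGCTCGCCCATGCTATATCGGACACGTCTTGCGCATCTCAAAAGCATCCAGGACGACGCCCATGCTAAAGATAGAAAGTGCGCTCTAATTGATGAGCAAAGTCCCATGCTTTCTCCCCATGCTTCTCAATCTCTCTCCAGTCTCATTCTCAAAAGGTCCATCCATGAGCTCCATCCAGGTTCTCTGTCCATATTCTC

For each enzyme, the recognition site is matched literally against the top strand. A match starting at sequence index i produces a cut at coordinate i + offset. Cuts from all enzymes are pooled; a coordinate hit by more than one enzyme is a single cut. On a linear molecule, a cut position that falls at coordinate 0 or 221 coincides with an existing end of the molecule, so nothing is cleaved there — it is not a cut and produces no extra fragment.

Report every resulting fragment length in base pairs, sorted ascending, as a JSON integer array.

[2,2,2,2,3,3,4,4,4,4,4,5,6,6,6,6,6,7,8,8,8,9,9,10,10,10,12,15,23,23]

Site scan:
  LmaX (TCCA, off=3): starts [70, 159, 180, 184, 193, 197, 210] → cuts [73, 162, 183, 187, 196, 200, 213]
  MvoX (CCCATGCT, off=6): starts [0, 12, 20, 30, 82, 126, 139] → cuts [6, 18, 26, 36, 88, 132, 145]
  TgoIV (AAAG, off=1): starts [64, 90, 98, 121, 175] → cuts [65, 91, 99, 122, 176]
  CdoIII (TCTC, off=0): starts [59, 135, 147, 153, 155, 157, 164, 170, 204, 217] → cuts [59, 135, 147, 153, 155, 157, 164, 170, 204, 217]

Pooled cuts: [6, 18, 26, 36, 59, 65, 73, 88, 91, 99, 122, 132, 135, 145, 147, 153, 155, 157, 162, 164, 170, 176, 183, 187, 196, 200, 204, 213, 217]

Fragment lengths:
  [0,6): 6 bp
  [6,18): 12 bp
  [18,26): 8 bp
  [26,36): 10 bp
  [36,59): 23 bp
  [59,65): 6 bp
  [65,73): 8 bp
  [73,88): 15 bp
  [88,91): 3 bp
  [91,99): 8 bp
  [99,122): 23 bp
  [122,132): 10 bp
  [132,135): 3 bp
  [135,145): 10 bp
  [145,147): 2 bp
  [147,153): 6 bp
  [153,155): 2 bp
  [155,157): 2 bp
  [157,162): 5 bp
  [162,164): 2 bp
  [164,170): 6 bp
  [170,176): 6 bp
  [176,183): 7 bp
  [183,187): 4 bp
  [187,196): 9 bp
  [196,200): 4 bp
  [200,204): 4 bp
  [204,213): 9 bp
  [213,217): 4 bp
  [217,221): 4 bp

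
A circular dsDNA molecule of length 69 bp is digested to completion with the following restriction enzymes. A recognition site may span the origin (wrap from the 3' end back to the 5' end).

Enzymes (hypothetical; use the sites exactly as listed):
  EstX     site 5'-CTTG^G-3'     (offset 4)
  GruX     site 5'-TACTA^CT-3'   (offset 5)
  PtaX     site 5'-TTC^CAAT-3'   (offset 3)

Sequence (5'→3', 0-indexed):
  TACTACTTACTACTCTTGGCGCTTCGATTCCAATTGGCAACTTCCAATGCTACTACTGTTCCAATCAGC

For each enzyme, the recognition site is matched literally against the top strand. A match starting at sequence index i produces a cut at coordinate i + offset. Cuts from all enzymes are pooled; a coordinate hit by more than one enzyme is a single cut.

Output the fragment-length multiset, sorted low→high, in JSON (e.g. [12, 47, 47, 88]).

[6,6,7,11,12,13,14]

Scan for sites:
  EstX (CTTGG, off=4): starts [14] → cuts [18]
  GruX (TACTACT, off=5): starts [0, 7, 50] → cuts [5, 12, 55]
  PtaX (TTCCAAT, off=3): starts [27, 41, 58] → cuts [30, 44, 61]

All cut coordinates (distinct, sorted): [5, 12, 18, 30, 44, 55, 61]

Fragments:
  5→12: 7 bp
  12→18: 6 bp
  18→30: 12 bp
  30→44: 14 bp
  44→55: 11 bp
  55→61: 6 bp
  61→5 (wrap): 69-61+5 = 13 bp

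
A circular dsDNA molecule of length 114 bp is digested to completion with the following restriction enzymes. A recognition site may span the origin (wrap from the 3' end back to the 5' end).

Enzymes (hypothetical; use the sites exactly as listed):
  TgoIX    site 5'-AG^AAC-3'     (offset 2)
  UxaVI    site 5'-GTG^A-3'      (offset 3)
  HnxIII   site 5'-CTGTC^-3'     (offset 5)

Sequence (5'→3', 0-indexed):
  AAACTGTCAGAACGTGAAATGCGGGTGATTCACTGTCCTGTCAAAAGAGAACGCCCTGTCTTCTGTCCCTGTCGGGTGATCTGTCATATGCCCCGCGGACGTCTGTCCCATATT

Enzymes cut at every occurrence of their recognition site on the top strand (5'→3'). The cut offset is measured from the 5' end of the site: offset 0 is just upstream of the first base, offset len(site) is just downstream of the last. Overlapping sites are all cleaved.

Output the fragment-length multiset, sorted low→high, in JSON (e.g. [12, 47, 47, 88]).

Scan for sites:
  TgoIX (AGAAC, off=2): starts [8, 47] → cuts [10, 49]
  UxaVI (GTGA, off=3): starts [13, 24, 75] → cuts [16, 27, 78]
  HnxIII (CTGTC, off=5): starts [3, 32, 37, 55, 62, 68, 80, 102] → cuts [8, 37, 42, 60, 67, 73, 85, 107]

All cut coordinates (distinct, sorted): [8, 10, 16, 27, 37, 42, 49, 60, 67, 73, 78, 85, 107]

Fragment lengths:
  8→10: 2 bp
  10→16: 6 bp
  16→27: 11 bp
  27→37: 10 bp
  37→42: 5 bp
  42→49: 7 bp
  49→60: 11 bp
  60→67: 7 bp
  67→73: 6 bp
  73→78: 5 bp
  78→85: 7 bp
  85→107: 22 bp
  107→8 (wrap): 114-107+8 = 15 bp

[2,5,5,6,6,7,7,7,10,11,11,15,22]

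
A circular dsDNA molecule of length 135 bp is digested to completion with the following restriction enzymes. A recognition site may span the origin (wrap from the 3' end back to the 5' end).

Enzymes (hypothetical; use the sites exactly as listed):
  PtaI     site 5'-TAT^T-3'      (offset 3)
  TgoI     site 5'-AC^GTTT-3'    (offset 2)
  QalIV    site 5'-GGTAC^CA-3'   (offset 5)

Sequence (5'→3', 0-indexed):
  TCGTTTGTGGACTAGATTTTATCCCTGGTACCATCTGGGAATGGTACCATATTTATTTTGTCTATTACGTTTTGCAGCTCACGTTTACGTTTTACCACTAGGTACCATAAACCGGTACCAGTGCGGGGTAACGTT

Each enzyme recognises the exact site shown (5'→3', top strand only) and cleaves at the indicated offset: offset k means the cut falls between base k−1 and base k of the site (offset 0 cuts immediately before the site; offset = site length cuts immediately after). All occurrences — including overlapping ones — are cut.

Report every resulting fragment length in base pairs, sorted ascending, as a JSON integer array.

[3,4,5,6,9,13,14,14,16,17,34]

Site scan:
  PtaI TATT/3: at [49, 53, 62] ⇒ [52, 56, 65]
  TgoI ACGTTT/2: at [66, 80, 86, 130] ⇒ [68, 82, 88, 132]
  QalIV GGTACCA/5: at [26, 42, 100, 113] ⇒ [31, 47, 105, 118]

All cut coordinates (distinct, sorted): [31, 47, 52, 56, 65, 68, 82, 88, 105, 118, 132]

Fragment lengths:
  31→47: 16 bp
  47→52: 5 bp
  52→56: 4 bp
  56→65: 9 bp
  65→68: 3 bp
  68→82: 14 bp
  82→88: 6 bp
  88→105: 17 bp
  105→118: 13 bp
  118→132: 14 bp
  132→31 (wrap): 135-132+31 = 34 bp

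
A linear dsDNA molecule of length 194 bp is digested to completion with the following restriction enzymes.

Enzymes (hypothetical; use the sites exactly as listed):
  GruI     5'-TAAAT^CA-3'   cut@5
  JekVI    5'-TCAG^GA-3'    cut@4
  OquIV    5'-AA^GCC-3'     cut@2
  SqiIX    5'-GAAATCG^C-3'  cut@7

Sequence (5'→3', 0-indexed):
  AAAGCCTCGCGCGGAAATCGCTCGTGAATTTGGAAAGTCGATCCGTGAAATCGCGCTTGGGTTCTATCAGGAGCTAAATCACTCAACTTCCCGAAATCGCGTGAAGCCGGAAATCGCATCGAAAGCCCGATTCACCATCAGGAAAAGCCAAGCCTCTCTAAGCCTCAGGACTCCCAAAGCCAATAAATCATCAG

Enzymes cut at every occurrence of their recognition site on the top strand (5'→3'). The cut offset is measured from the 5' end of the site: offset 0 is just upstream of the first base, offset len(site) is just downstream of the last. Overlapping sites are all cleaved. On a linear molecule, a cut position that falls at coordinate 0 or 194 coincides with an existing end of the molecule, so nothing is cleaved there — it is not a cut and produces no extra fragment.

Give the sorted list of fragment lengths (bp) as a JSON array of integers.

Scan for sites:
  GruI (TAAATCA, off=5): starts [74, 183] → cuts [79, 188]
  JekVI (TCAGGA, off=4): starts [66, 137, 164] → cuts [70, 141, 168]
  OquIV (AAGCC, off=2): starts [1, 103, 122, 144, 149, 159, 176] → cuts [3, 105, 124, 146, 151, 161, 178]
  SqiIX (GAAATCGC, off=7): starts [13, 46, 92, 109] → cuts [20, 53, 99, 116]

All cut coordinates (distinct, sorted): [3, 20, 53, 70, 79, 99, 105, 116, 124, 141, 146, 151, 161, 168, 178, 188]

Fragment lengths:
  [0,3): 3 bp
  [3,20): 17 bp
  [20,53): 33 bp
  [53,70): 17 bp
  [70,79): 9 bp
  [79,99): 20 bp
  [99,105): 6 bp
  [105,116): 11 bp
  [116,124): 8 bp
  [124,141): 17 bp
  [141,146): 5 bp
  [146,151): 5 bp
  [151,161): 10 bp
  [161,168): 7 bp
  [168,178): 10 bp
  [178,188): 10 bp
  [188,194): 6 bp

[3,5,5,6,6,7,8,9,10,10,10,11,17,17,17,20,33]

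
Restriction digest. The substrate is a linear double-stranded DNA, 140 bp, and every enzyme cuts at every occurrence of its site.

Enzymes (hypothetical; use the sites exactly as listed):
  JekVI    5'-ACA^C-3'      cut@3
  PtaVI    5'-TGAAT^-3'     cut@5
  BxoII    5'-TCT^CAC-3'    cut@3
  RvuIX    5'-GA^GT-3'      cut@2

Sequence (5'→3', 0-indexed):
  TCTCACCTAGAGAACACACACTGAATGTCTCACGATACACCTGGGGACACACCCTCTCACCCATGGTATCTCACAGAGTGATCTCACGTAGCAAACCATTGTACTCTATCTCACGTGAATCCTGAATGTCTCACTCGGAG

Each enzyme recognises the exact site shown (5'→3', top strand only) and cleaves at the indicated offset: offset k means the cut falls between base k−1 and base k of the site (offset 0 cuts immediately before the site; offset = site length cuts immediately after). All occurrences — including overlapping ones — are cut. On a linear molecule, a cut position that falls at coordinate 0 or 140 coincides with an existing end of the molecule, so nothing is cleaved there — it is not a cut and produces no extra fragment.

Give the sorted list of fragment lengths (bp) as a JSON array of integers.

Per-enzyme occurrences:
  JekVI (ACAC, off=3): starts [13, 15, 17, 36, 46, 48] → cuts [16, 18, 20, 39, 49, 51]
  PtaVI (TGAAT, off=5): starts [21, 115, 122] → cuts [26, 120, 127]
  BxoII (TCTCAC, off=3): starts [0, 27, 54, 68, 81, 108, 128] → cuts [3, 30, 57, 71, 84, 111, 131]
  RvuIX (GAGT, off=2): starts [75] → cuts [77]

All cut coordinates (distinct, sorted): [3, 16, 18, 20, 26, 30, 39, 49, 51, 57, 71, 77, 84, 111, 120, 127, 131]

Fragment lengths:
  [0,3): 3 bp
  [3,16): 13 bp
  [16,18): 2 bp
  [18,20): 2 bp
  [20,26): 6 bp
  [26,30): 4 bp
  [30,39): 9 bp
  [39,49): 10 bp
  [49,51): 2 bp
  [51,57): 6 bp
  [57,71): 14 bp
  [71,77): 6 bp
  [77,84): 7 bp
  [84,111): 27 bp
  [111,120): 9 bp
  [120,127): 7 bp
  [127,131): 4 bp
  [131,140): 9 bp

[2,2,2,3,4,4,6,6,6,7,7,9,9,9,10,13,14,27]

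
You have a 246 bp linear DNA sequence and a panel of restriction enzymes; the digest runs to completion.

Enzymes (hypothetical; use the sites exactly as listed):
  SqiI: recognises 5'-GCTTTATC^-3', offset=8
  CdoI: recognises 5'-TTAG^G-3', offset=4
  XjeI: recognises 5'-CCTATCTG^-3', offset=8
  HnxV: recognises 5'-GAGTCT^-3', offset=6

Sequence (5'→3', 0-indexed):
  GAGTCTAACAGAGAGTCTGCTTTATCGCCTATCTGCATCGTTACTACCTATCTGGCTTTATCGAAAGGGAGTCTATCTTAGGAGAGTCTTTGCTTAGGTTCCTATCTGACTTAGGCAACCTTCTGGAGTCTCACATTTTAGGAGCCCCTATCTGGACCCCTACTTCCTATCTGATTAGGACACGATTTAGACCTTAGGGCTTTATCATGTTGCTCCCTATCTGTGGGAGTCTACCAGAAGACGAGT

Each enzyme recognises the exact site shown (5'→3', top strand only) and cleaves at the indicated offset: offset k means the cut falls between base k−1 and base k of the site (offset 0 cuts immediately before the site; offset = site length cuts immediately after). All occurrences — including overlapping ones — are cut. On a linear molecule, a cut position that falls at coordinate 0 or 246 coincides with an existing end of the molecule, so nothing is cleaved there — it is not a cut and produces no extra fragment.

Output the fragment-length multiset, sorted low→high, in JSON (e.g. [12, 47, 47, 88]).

Site scan:
  SqiI (GCTTTATC, off=8): starts [18, 54, 198] → cuts [26, 62, 206]
  CdoI (TTAGG, off=4): starts [77, 93, 110, 137, 174, 193] → cuts [81, 97, 114, 141, 178, 197]
  XjeI (CCTATCTG, off=8): starts [27, 46, 100, 146, 165, 215] → cuts [35, 54, 108, 154, 173, 223]
  HnxV (GAGTCT, off=6): starts [0, 12, 68, 83, 125, 226] → cuts [6, 18, 74, 89, 131, 232]

Pooled cuts: [6, 18, 26, 35, 54, 62, 74, 81, 89, 97, 108, 114, 131, 141, 154, 173, 178, 197, 206, 223, 232]

Fragments:
  [0,6): 6 bp
  [6,18): 12 bp
  [18,26): 8 bp
  [26,35): 9 bp
  [35,54): 19 bp
  [54,62): 8 bp
  [62,74): 12 bp
  [74,81): 7 bp
  [81,89): 8 bp
  [89,97): 8 bp
  [97,108): 11 bp
  [108,114): 6 bp
  [114,131): 17 bp
  [131,141): 10 bp
  [141,154): 13 bp
  [154,173): 19 bp
  [173,178): 5 bp
  [178,197): 19 bp
  [197,206): 9 bp
  [206,223): 17 bp
  [223,232): 9 bp
  [232,246): 14 bp

[5,6,6,7,8,8,8,8,9,9,9,10,11,12,12,13,14,17,17,19,19,19]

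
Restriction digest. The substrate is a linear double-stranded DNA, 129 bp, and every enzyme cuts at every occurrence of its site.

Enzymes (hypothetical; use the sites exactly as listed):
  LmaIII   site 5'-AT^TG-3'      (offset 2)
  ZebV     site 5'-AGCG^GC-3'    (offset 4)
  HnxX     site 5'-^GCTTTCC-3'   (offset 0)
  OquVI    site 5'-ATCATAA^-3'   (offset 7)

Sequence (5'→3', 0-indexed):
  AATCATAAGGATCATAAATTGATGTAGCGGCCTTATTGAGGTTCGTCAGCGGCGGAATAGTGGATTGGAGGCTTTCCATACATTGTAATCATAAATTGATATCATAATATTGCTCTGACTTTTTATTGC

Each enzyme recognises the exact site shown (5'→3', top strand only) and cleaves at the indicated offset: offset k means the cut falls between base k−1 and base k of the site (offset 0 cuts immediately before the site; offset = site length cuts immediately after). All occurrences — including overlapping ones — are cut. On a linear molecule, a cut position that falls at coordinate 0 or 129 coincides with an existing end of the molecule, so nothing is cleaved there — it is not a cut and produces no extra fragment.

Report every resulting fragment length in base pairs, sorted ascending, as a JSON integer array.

[2,2,3,3,5,7,8,9,10,11,11,13,14,15,16]

Site scan:
  LmaIII ATTG/2: at [17, 34, 63, 81, 94, 108, 124] ⇒ [19, 36, 65, 83, 96, 110, 126]
  ZebV AGCGGC/4: at [25, 47] ⇒ [29, 51]
  HnxX GCTTTCC/0: at [70] ⇒ [70]
  OquVI ATCATAA/7: at [1, 10, 87, 100] ⇒ [8, 17, 94, 107]

Pooled cuts: [8, 17, 19, 29, 36, 51, 65, 70, 83, 94, 96, 107, 110, 126]

Fragments:
  [0,8): 8 bp
  [8,17): 9 bp
  [17,19): 2 bp
  [19,29): 10 bp
  [29,36): 7 bp
  [36,51): 15 bp
  [51,65): 14 bp
  [65,70): 5 bp
  [70,83): 13 bp
  [83,94): 11 bp
  [94,96): 2 bp
  [96,107): 11 bp
  [107,110): 3 bp
  [110,126): 16 bp
  [126,129): 3 bp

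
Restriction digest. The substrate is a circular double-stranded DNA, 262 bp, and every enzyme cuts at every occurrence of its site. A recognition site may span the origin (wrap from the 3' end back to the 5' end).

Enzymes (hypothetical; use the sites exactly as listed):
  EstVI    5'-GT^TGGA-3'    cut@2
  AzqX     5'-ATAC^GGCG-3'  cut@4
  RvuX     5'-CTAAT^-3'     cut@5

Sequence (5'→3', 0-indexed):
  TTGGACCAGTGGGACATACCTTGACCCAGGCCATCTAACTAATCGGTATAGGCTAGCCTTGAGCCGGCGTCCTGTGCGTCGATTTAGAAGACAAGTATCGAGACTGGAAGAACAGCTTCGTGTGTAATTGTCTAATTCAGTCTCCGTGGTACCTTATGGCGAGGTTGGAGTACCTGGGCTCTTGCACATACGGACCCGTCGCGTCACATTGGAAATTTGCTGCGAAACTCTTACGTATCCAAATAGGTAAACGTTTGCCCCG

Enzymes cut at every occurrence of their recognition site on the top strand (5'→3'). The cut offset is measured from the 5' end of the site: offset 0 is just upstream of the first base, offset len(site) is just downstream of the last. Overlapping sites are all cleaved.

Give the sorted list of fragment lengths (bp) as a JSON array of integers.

[29,42,93,98]

Per-enzyme occurrences:
  EstVI (GTTGGA, off=2): starts [163, 261] → cuts [1, 165]
  AzqX (ATACGGCG, off=4): no sites
  RvuX (CTAAT, off=5): starts [38, 131] → cuts [43, 136]

Pooled cuts: [1, 43, 136, 165]

Fragment lengths:
  1→43: 42 bp
  43→136: 93 bp
  136→165: 29 bp
  165→1 (wrap): 262-165+1 = 98 bp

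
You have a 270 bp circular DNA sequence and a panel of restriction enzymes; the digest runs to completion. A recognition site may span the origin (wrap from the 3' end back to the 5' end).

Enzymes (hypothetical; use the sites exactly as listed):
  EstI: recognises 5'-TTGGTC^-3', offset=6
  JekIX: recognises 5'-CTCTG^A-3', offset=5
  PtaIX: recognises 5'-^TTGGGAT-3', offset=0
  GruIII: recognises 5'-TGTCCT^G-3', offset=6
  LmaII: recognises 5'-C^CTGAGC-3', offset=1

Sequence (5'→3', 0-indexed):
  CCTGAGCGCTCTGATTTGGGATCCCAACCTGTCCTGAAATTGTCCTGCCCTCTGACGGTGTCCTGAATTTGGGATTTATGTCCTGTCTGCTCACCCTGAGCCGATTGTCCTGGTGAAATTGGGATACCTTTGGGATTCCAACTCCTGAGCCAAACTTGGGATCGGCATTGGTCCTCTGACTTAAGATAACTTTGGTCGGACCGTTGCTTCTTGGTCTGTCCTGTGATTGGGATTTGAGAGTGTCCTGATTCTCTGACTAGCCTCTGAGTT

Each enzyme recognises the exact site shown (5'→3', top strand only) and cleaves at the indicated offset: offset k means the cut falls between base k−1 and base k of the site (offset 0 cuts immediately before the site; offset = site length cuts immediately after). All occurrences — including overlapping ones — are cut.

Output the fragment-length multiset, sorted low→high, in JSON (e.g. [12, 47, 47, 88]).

[2,4,4,5,5,6,7,8,9,10,11,11,11,11,11,12,15,16,16,18,19,19,20,20]

Per-enzyme occurrences:
  EstI (TTGGTC, off=6): starts [167, 191, 210] → cuts [173, 197, 216]
  JekIX (CTCTGA, off=5): starts [8, 49, 173, 250, 261] → cuts [13, 54, 178, 255, 266]
  PtaIX (TTGGGAT, off=0): starts [15, 68, 118, 129, 155, 226] → cuts [15, 68, 118, 129, 155, 226]
  GruIII (TGTCCTG, off=6): starts [29, 40, 58, 78, 105, 216, 240] → cuts [35, 46, 64, 84, 111, 222, 246]
  LmaII (CCTGAGC, off=1): starts [0, 94, 143] → cuts [1, 95, 144]

Pooled cuts: [1, 13, 15, 35, 46, 54, 64, 68, 84, 95, 111, 118, 129, 144, 155, 173, 178, 197, 216, 222, 226, 246, 255, 266]

Fragments:
  1→13: 12 bp
  13→15: 2 bp
  15→35: 20 bp
  35→46: 11 bp
  46→54: 8 bp
  54→64: 10 bp
  64→68: 4 bp
  68→84: 16 bp
  84→95: 11 bp
  95→111: 16 bp
  111→118: 7 bp
  118→129: 11 bp
  129→144: 15 bp
  144→155: 11 bp
  155→173: 18 bp
  173→178: 5 bp
  178→197: 19 bp
  197→216: 19 bp
  216→222: 6 bp
  222→226: 4 bp
  226→246: 20 bp
  246→255: 9 bp
  255→266: 11 bp
  266→1 (wrap): 270-266+1 = 5 bp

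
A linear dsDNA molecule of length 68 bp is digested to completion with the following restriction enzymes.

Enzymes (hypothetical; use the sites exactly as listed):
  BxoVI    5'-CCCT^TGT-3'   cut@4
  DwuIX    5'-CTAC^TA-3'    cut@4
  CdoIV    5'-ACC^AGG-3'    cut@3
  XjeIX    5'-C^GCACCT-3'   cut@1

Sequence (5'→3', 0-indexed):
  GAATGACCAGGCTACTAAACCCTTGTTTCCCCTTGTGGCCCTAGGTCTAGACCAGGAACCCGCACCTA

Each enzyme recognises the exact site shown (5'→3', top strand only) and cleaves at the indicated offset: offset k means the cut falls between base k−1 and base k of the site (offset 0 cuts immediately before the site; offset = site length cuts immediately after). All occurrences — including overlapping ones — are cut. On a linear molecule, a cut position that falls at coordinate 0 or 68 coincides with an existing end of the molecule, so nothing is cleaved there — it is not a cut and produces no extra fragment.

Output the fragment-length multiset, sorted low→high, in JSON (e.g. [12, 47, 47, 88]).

[7,7,8,8,8,10,20]

Site scan:
  BxoVI (CCCTTGT, off=4): starts [19, 29] → cuts [23, 33]
  DwuIX (CTACTA, off=4): starts [11] → cuts [15]
  CdoIV (ACCAGG, off=3): starts [5, 50] → cuts [8, 53]
  XjeIX (CGCACCT, off=1): starts [60] → cuts [61]

Pooled cuts: [8, 15, 23, 33, 53, 61]

Fragment lengths:
  [0,8): 8 bp
  [8,15): 7 bp
  [15,23): 8 bp
  [23,33): 10 bp
  [33,53): 20 bp
  [53,61): 8 bp
  [61,68): 7 bp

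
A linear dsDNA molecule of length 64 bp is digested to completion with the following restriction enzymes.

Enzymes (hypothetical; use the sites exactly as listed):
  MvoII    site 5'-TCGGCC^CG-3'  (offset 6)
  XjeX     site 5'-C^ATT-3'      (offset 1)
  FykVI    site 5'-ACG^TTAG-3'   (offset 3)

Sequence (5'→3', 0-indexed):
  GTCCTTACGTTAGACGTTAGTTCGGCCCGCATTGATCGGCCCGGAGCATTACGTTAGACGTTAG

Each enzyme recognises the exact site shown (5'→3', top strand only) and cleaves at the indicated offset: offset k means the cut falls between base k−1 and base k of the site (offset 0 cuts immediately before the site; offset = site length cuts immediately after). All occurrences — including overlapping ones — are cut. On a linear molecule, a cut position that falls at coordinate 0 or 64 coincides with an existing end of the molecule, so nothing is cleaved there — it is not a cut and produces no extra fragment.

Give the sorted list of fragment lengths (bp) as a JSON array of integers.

[3,4,6,6,7,7,9,11,11]

Scan for sites:
  MvoII (TCGGCCCG, off=6): starts [21, 35] → cuts [27, 41]
  XjeX (CATT, off=1): starts [29, 46] → cuts [30, 47]
  FykVI (ACGTTAG, off=3): starts [6, 13, 50, 57] → cuts [9, 16, 53, 60]

All cut coordinates (distinct, sorted): [9, 16, 27, 30, 41, 47, 53, 60]

Fragment lengths:
  [0,9): 9 bp
  [9,16): 7 bp
  [16,27): 11 bp
  [27,30): 3 bp
  [30,41): 11 bp
  [41,47): 6 bp
  [47,53): 6 bp
  [53,60): 7 bp
  [60,64): 4 bp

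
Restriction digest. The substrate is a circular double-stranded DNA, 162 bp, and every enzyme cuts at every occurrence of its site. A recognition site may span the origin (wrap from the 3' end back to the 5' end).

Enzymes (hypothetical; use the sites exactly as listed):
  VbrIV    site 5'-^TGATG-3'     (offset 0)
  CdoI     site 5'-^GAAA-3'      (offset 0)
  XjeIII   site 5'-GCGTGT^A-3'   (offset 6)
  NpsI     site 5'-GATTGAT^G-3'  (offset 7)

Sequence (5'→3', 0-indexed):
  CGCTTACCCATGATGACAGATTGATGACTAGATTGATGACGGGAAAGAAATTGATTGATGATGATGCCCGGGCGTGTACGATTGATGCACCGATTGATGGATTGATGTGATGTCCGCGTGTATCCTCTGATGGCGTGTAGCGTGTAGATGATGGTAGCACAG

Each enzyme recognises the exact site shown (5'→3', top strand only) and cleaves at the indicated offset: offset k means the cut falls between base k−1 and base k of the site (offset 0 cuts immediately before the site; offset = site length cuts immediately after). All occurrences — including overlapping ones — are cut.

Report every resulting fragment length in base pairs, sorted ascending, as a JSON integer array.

Scan for sites:
  VbrIV (TGATG, off=0): starts [10, 21, 33, 55, 58, 61, 82, 94, 102, 107, 127, 148] → cuts [10, 21, 33, 55, 58, 61, 82, 94, 102, 107, 127, 148]
  CdoI (GAAA, off=0): starts [42, 46] → cuts [42, 46]
  XjeIII (GCGTGTA, off=6): starts [71, 115, 132, 139] → cuts [77, 121, 138, 145]
  NpsI (GATTGATG, off=7): starts [18, 30, 52, 79, 91, 99] → cuts [25, 37, 59, 86, 98, 106]

All cut coordinates (distinct, sorted): [10, 21, 25, 33, 37, 42, 46, 55, 58, 59, 61, 77, 82, 86, 94, 98, 102, 106, 107, 121, 127, 138, 145, 148]

Fragments:
  10→21: 11 bp
  21→25: 4 bp
  25→33: 8 bp
  33→37: 4 bp
  37→42: 5 bp
  42→46: 4 bp
  46→55: 9 bp
  55→58: 3 bp
  58→59: 1 bp
  59→61: 2 bp
  61→77: 16 bp
  77→82: 5 bp
  82→86: 4 bp
  86→94: 8 bp
  94→98: 4 bp
  98→102: 4 bp
  102→106: 4 bp
  106→107: 1 bp
  107→121: 14 bp
  121→127: 6 bp
  127→138: 11 bp
  138→145: 7 bp
  145→148: 3 bp
  148→10 (wrap): 162-148+10 = 24 bp

[1,1,2,3,3,4,4,4,4,4,4,4,5,5,6,7,8,8,9,11,11,14,16,24]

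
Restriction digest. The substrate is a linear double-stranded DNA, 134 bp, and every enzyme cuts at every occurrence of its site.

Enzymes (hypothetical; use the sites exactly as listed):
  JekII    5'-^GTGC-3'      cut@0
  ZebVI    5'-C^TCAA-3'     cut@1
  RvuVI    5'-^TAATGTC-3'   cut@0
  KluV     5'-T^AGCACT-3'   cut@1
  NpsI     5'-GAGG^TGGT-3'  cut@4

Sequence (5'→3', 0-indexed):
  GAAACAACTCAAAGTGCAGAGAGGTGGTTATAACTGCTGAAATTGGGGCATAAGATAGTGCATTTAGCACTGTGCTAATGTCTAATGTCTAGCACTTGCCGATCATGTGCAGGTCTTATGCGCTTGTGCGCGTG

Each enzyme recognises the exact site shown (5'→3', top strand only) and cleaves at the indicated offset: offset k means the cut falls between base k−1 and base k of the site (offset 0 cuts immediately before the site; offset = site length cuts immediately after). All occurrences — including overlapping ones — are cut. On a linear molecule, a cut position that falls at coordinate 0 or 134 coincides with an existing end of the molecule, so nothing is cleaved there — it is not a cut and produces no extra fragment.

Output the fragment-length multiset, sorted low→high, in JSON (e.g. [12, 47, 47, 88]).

Scan for sites:
  JekII (GTGC, off=0): starts [13, 57, 71, 106, 125] → cuts [13, 57, 71, 106, 125]
  ZebVI (CTCAA, off=1): starts [7] → cuts [8]
  RvuVI (TAATGTC, off=0): starts [75, 82] → cuts [75, 82]
  KluV (TAGCACT, off=1): starts [64, 89] → cuts [65, 90]
  NpsI (GAGGTGGT, off=4): starts [20] → cuts [24]

All cut coordinates (distinct, sorted): [8, 13, 24, 57, 65, 71, 75, 82, 90, 106, 125]

Fragments:
  [0,8): 8 bp
  [8,13): 5 bp
  [13,24): 11 bp
  [24,57): 33 bp
  [57,65): 8 bp
  [65,71): 6 bp
  [71,75): 4 bp
  [75,82): 7 bp
  [82,90): 8 bp
  [90,106): 16 bp
  [106,125): 19 bp
  [125,134): 9 bp

[4,5,6,7,8,8,8,9,11,16,19,33]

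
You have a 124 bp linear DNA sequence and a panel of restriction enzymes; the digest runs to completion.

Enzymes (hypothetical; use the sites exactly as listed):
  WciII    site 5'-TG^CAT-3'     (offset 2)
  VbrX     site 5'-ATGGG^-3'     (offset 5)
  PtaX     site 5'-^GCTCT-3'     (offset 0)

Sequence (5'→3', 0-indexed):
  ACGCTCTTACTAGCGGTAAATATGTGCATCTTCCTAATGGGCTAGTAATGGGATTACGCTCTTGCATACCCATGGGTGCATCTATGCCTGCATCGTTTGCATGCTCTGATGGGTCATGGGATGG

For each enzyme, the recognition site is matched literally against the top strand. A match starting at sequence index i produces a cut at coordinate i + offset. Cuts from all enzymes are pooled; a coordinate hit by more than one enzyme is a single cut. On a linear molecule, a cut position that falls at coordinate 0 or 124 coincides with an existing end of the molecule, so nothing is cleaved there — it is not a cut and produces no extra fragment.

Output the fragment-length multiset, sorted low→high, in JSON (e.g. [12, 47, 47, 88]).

Scan for sites:
  WciII (TGCAT, off=2): starts [24, 62, 76, 88, 97] → cuts [26, 64, 78, 90, 99]
  VbrX (ATGGG, off=5): starts [36, 47, 71, 108, 115] → cuts [41, 52, 76, 113, 120]
  PtaX (GCTCT, off=0): starts [2, 57, 102] → cuts [2, 57, 102]

Pooled cuts: [2, 26, 41, 52, 57, 64, 76, 78, 90, 99, 102, 113, 120]

Fragment lengths:
  [0,2): 2 bp
  [2,26): 24 bp
  [26,41): 15 bp
  [41,52): 11 bp
  [52,57): 5 bp
  [57,64): 7 bp
  [64,76): 12 bp
  [76,78): 2 bp
  [78,90): 12 bp
  [90,99): 9 bp
  [99,102): 3 bp
  [102,113): 11 bp
  [113,120): 7 bp
  [120,124): 4 bp

[2,2,3,4,5,7,7,9,11,11,12,12,15,24]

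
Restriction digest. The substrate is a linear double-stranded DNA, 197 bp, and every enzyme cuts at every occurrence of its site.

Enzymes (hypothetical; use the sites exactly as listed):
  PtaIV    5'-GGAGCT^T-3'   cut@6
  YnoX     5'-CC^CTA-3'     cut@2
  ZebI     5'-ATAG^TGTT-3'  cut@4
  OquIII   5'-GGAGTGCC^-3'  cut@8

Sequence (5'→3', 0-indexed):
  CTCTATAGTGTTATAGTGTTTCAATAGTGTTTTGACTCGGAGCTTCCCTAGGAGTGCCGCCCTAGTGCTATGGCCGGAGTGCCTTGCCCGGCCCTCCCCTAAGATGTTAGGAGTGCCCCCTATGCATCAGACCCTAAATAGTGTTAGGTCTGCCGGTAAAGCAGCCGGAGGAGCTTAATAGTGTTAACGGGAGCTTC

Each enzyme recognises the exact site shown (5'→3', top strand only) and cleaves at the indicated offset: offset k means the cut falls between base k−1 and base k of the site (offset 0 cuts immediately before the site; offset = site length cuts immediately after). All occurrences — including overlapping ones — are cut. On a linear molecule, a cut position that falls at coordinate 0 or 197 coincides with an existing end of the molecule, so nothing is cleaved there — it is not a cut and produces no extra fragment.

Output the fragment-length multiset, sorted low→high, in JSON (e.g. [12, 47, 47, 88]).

[2,2,3,3,6,8,8,8,11,11,14,14,15,17,19,22,34]

Site scan:
  PtaIV (GGAGCTT, off=6): starts [38, 169, 189] → cuts [44, 175, 195]
  YnoX (CCCTA, off=2): starts [45, 59, 96, 117, 131] → cuts [47, 61, 98, 119, 133]
  ZebI (ATAGTGTT, off=4): starts [4, 12, 23, 137, 177] → cuts [8, 16, 27, 141, 181]
  OquIII (GGAGTGCC, off=8): starts [50, 75, 109] → cuts [58, 83, 117]

Pooled cuts: [8, 16, 27, 44, 47, 58, 61, 83, 98, 117, 119, 133, 141, 175, 181, 195]

Fragment lengths:
  [0,8): 8 bp
  [8,16): 8 bp
  [16,27): 11 bp
  [27,44): 17 bp
  [44,47): 3 bp
  [47,58): 11 bp
  [58,61): 3 bp
  [61,83): 22 bp
  [83,98): 15 bp
  [98,117): 19 bp
  [117,119): 2 bp
  [119,133): 14 bp
  [133,141): 8 bp
  [141,175): 34 bp
  [175,181): 6 bp
  [181,195): 14 bp
  [195,197): 2 bp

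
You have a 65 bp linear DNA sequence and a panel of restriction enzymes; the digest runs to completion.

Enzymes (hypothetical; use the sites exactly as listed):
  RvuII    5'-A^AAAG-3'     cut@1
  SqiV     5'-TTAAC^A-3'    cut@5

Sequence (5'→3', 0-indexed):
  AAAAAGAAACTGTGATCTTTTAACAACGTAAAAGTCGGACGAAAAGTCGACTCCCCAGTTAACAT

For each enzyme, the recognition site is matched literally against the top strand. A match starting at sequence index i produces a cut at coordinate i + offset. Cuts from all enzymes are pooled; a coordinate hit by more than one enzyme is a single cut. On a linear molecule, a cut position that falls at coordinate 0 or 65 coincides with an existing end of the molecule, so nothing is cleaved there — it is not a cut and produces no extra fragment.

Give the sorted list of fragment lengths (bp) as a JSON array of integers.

[2,2,6,12,21,22]

Per-enzyme occurrences:
  RvuII (AAAAG, off=1): starts [1, 29, 41] → cuts [2, 30, 42]
  SqiV (TTAACA, off=5): starts [19, 58] → cuts [24, 63]

Pooled cuts: [2, 24, 30, 42, 63]

Fragment lengths:
  [0,2): 2 bp
  [2,24): 22 bp
  [24,30): 6 bp
  [30,42): 12 bp
  [42,63): 21 bp
  [63,65): 2 bp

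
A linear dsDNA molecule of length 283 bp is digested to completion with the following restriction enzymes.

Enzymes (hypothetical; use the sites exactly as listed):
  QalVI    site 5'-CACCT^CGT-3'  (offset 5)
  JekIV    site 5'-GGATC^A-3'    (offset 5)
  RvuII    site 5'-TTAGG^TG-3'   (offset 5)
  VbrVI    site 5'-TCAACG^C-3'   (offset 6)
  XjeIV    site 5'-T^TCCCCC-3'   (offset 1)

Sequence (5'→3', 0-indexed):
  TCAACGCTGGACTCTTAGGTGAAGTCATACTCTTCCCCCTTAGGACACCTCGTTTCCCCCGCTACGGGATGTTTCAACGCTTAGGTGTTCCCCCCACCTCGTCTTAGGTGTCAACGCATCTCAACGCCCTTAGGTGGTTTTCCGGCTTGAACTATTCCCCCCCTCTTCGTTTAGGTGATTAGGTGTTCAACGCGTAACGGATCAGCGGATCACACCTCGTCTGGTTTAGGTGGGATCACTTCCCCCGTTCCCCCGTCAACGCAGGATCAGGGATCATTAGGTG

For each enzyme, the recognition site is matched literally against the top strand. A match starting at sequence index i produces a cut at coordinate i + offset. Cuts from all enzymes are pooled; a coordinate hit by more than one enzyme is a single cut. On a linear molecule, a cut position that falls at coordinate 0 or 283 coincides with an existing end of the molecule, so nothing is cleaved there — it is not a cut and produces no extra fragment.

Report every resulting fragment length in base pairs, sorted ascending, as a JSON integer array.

[2,3,3,4,6,6,6,6,7,7,7,8,8,8,8,8,9,9,10,11,11,13,13,13,14,17,20,21,25]

Per-enzyme occurrences:
  QalVI (CACCTCGT, off=5): starts [45, 94, 212] → cuts [50, 99, 217]
  JekIV (GGATCA, off=5): starts [198, 206, 232, 263, 270] → cuts [203, 211, 237, 268, 275]
  RvuII (TTAGGTG, off=5): starts [14, 80, 103, 129, 170, 178, 225, 276] → cuts [19, 85, 108, 134, 175, 183, 230, 281]
  VbrVI (TCAACGC, off=6): starts [0, 73, 110, 120, 186, 255] → cuts [6, 79, 116, 126, 192, 261]
  XjeIV (TTCCCCC, off=1): starts [32, 53, 87, 154, 239, 247] → cuts [33, 54, 88, 155, 240, 248]

Pooled cuts: [6, 19, 33, 50, 54, 79, 85, 88, 99, 108, 116, 126, 134, 155, 175, 183, 192, 203, 211, 217, 230, 237, 240, 248, 261, 268, 275, 281]

Fragment lengths:
  [0,6): 6 bp
  [6,19): 13 bp
  [19,33): 14 bp
  [33,50): 17 bp
  [50,54): 4 bp
  [54,79): 25 bp
  [79,85): 6 bp
  [85,88): 3 bp
  [88,99): 11 bp
  [99,108): 9 bp
  [108,116): 8 bp
  [116,126): 10 bp
  [126,134): 8 bp
  [134,155): 21 bp
  [155,175): 20 bp
  [175,183): 8 bp
  [183,192): 9 bp
  [192,203): 11 bp
  [203,211): 8 bp
  [211,217): 6 bp
  [217,230): 13 bp
  [230,237): 7 bp
  [237,240): 3 bp
  [240,248): 8 bp
  [248,261): 13 bp
  [261,268): 7 bp
  [268,275): 7 bp
  [275,281): 6 bp
  [281,283): 2 bp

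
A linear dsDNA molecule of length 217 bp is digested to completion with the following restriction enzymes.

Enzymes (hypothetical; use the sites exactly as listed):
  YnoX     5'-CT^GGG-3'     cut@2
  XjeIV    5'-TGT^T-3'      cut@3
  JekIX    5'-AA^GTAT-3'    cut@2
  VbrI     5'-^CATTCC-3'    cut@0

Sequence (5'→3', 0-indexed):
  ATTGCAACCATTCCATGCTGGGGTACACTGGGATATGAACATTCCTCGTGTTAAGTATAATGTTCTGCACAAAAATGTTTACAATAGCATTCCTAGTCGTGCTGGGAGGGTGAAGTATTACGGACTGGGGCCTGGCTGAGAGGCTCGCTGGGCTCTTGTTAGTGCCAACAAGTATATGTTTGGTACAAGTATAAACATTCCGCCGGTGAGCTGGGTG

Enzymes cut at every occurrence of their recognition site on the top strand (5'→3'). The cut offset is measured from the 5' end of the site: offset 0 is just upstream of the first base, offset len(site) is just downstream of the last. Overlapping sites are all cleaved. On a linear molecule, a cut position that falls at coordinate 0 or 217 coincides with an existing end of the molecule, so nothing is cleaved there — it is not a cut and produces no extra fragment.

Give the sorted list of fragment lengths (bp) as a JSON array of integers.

Per-enzyme occurrences:
  YnoX CTGGG/2: at [17, 27, 101, 124, 147, 210] ⇒ [19, 29, 103, 126, 149, 212]
  XjeIV TGTT/3: at [48, 60, 75, 156, 176] ⇒ [51, 63, 78, 159, 179]
  JekIX AAGTAT/2: at [52, 112, 169, 186] ⇒ [54, 114, 171, 188]
  VbrI CATTCC/0: at [8, 39, 87, 195] ⇒ [8, 39, 87, 195]

Pooled cuts: [8, 19, 29, 39, 51, 54, 63, 78, 87, 103, 114, 126, 149, 159, 171, 179, 188, 195, 212]

Fragments:
  [0,8): 8 bp
  [8,19): 11 bp
  [19,29): 10 bp
  [29,39): 10 bp
  [39,51): 12 bp
  [51,54): 3 bp
  [54,63): 9 bp
  [63,78): 15 bp
  [78,87): 9 bp
  [87,103): 16 bp
  [103,114): 11 bp
  [114,126): 12 bp
  [126,149): 23 bp
  [149,159): 10 bp
  [159,171): 12 bp
  [171,179): 8 bp
  [179,188): 9 bp
  [188,195): 7 bp
  [195,212): 17 bp
  [212,217): 5 bp

[3,5,7,8,8,9,9,9,10,10,10,11,11,12,12,12,15,16,17,23]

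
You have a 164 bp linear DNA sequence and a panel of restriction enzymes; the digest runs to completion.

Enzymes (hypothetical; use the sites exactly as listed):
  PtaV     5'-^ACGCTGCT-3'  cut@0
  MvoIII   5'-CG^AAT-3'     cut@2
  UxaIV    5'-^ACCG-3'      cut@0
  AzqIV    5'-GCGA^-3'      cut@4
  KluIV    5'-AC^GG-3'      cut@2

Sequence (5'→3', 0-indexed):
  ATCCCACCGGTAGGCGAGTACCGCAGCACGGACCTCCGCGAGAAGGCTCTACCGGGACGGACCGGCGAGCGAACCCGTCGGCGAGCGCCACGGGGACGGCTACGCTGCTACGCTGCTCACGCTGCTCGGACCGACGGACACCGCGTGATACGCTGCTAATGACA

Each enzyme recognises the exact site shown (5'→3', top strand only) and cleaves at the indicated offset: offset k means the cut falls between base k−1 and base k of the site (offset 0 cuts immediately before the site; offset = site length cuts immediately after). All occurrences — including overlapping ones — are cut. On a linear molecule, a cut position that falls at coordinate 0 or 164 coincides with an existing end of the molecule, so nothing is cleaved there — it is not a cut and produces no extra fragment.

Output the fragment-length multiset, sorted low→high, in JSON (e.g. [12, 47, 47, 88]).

Scan for sites:
  PtaV (ACGCTGCT, off=0): starts [101, 109, 118, 149] → cuts [101, 109, 118, 149]
  MvoIII (CGAAT, off=2): no sites
  UxaIV (ACCG, off=0): starts [5, 19, 50, 60, 129, 139] → cuts [5, 19, 50, 60, 129, 139]
  AzqIV (GCGA, off=4): starts [13, 37, 64, 68, 80] → cuts [17, 41, 68, 72, 84]
  KluIV (ACGG, off=2): starts [27, 56, 89, 95, 133] → cuts [29, 58, 91, 97, 135]

Pooled cuts: [5, 17, 19, 29, 41, 50, 58, 60, 68, 72, 84, 91, 97, 101, 109, 118, 129, 135, 139, 149]

Fragments:
  [0,5): 5 bp
  [5,17): 12 bp
  [17,19): 2 bp
  [19,29): 10 bp
  [29,41): 12 bp
  [41,50): 9 bp
  [50,58): 8 bp
  [58,60): 2 bp
  [60,68): 8 bp
  [68,72): 4 bp
  [72,84): 12 bp
  [84,91): 7 bp
  [91,97): 6 bp
  [97,101): 4 bp
  [101,109): 8 bp
  [109,118): 9 bp
  [118,129): 11 bp
  [129,135): 6 bp
  [135,139): 4 bp
  [139,149): 10 bp
  [149,164): 15 bp

[2,2,4,4,4,5,6,6,7,8,8,8,9,9,10,10,11,12,12,12,15]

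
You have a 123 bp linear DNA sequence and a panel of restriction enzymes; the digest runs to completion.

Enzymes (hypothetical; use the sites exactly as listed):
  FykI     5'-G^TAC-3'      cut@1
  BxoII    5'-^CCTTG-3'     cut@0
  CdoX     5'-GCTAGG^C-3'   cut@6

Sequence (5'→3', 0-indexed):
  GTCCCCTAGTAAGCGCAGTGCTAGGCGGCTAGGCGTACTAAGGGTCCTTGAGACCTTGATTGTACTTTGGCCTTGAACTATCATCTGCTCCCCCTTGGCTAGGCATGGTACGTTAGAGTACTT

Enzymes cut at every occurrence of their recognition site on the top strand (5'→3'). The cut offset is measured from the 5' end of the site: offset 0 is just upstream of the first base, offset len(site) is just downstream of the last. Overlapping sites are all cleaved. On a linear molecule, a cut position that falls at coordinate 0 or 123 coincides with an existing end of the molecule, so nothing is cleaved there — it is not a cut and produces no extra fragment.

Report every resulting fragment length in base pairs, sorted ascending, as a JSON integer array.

[2,5,5,8,8,8,9,10,10,11,22,25]

Site scan:
  FykI GTAC/1: at [34, 61, 107, 117] ⇒ [35, 62, 108, 118]
  BxoII CCTTG/0: at [45, 53, 70, 92] ⇒ [45, 53, 70, 92]
  CdoX GCTAGGC/6: at [19, 27, 97] ⇒ [25, 33, 103]

Pooled cuts: [25, 33, 35, 45, 53, 62, 70, 92, 103, 108, 118]

Fragments:
  [0,25): 25 bp
  [25,33): 8 bp
  [33,35): 2 bp
  [35,45): 10 bp
  [45,53): 8 bp
  [53,62): 9 bp
  [62,70): 8 bp
  [70,92): 22 bp
  [92,103): 11 bp
  [103,108): 5 bp
  [108,118): 10 bp
  [118,123): 5 bp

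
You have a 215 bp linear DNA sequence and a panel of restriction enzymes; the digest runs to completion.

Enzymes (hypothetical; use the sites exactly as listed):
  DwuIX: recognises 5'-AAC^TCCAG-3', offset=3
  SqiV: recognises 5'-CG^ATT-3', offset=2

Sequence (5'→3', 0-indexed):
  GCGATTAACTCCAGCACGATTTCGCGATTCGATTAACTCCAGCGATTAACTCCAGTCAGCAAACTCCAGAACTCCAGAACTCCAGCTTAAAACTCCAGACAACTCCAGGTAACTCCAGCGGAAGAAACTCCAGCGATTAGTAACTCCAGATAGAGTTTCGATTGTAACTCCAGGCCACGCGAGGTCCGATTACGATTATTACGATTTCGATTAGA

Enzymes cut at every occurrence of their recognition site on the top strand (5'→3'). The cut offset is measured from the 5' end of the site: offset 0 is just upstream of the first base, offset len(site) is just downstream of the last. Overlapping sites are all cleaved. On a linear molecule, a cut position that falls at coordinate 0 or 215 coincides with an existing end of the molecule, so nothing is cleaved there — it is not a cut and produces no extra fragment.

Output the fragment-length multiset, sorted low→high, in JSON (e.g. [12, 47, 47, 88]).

Site scan:
  DwuIX (AACTCCAG, off=3): starts [6, 34, 47, 61, 69, 77, 90, 100, 110, 125, 141, 165] → cuts [9, 37, 50, 64, 72, 80, 93, 103, 113, 128, 144, 168]
  SqiV (CGATT, off=2): starts [1, 16, 24, 29, 42, 133, 158, 186, 192, 201, 207] → cuts [3, 18, 26, 31, 44, 135, 160, 188, 194, 203, 209]

All cut coordinates (distinct, sorted): [3, 9, 18, 26, 31, 37, 44, 50, 64, 72, 80, 93, 103, 113, 128, 135, 144, 160, 168, 188, 194, 203, 209]

Fragments:
  [0,3): 3 bp
  [3,9): 6 bp
  [9,18): 9 bp
  [18,26): 8 bp
  [26,31): 5 bp
  [31,37): 6 bp
  [37,44): 7 bp
  [44,50): 6 bp
  [50,64): 14 bp
  [64,72): 8 bp
  [72,80): 8 bp
  [80,93): 13 bp
  [93,103): 10 bp
  [103,113): 10 bp
  [113,128): 15 bp
  [128,135): 7 bp
  [135,144): 9 bp
  [144,160): 16 bp
  [160,168): 8 bp
  [168,188): 20 bp
  [188,194): 6 bp
  [194,203): 9 bp
  [203,209): 6 bp
  [209,215): 6 bp

[3,5,6,6,6,6,6,6,7,7,8,8,8,8,9,9,9,10,10,13,14,15,16,20]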